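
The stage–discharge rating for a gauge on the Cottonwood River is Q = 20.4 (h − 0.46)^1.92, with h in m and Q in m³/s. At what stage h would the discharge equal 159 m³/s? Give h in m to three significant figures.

h − h₀ = (Q/C)^(1/b) = (159/20.4)^(1/1.92) = 2.914 m
h = 0.46 + 2.914 = 3.374 m

3.37 m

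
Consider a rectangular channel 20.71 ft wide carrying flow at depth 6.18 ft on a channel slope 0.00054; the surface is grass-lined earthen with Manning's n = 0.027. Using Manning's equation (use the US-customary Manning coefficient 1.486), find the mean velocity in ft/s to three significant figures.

3.15 ft/s

A = b·y = 20.71 × 6.18 = 128.0 ft²
P = b + 2y = 20.71 + 2×6.18 = 33.07 ft
R = A/P = 128.0/33.07 = 3.870 ft
Q = (1.486/n)·A·R^(2/3)·S^(1/2) = (1.486/0.027) × 128.0 × 3.870^(2/3) × 0.00054^(1/2) = 403.5 ft³/s
V = Q/A = 403.5/128.0 = 3.153 ft/s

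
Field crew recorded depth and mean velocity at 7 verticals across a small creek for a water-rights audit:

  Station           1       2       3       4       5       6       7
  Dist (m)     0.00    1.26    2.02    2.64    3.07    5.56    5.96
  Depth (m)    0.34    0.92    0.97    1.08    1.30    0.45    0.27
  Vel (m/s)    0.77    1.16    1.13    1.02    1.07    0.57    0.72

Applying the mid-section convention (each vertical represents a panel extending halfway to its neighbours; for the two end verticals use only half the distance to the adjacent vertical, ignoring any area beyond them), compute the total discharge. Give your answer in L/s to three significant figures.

w_1 = (1.26 − 0.00)/2 = 0.63 m; q_1 = 0.77 × 0.34 × 0.63 = 0.1649 m³/s
w_2 = (2.02 − 0.00)/2 = 1.01 m; q_2 = 1.16 × 0.92 × 1.01 = 1.078 m³/s
w_3 = (2.64 − 1.26)/2 = 0.69 m; q_3 = 1.13 × 0.97 × 0.69 = 0.7563 m³/s
w_4 = (3.07 − 2.02)/2 = 0.525 m; q_4 = 1.02 × 1.08 × 0.525 = 0.5783 m³/s
w_5 = (5.56 − 2.64)/2 = 1.46 m; q_5 = 1.07 × 1.30 × 1.46 = 2.031 m³/s
w_6 = (5.96 − 3.07)/2 = 1.445 m; q_6 = 0.57 × 0.45 × 1.445 = 0.3706 m³/s
w_7 = (5.96 − 5.56)/2 = 0.2 m; q_7 = 0.72 × 0.27 × 0.2 = 0.03888 m³/s
Q = Σ qᵢ = 5.018 m³/s
= 5.018 × 1000 = 5018 L/s

5020 L/s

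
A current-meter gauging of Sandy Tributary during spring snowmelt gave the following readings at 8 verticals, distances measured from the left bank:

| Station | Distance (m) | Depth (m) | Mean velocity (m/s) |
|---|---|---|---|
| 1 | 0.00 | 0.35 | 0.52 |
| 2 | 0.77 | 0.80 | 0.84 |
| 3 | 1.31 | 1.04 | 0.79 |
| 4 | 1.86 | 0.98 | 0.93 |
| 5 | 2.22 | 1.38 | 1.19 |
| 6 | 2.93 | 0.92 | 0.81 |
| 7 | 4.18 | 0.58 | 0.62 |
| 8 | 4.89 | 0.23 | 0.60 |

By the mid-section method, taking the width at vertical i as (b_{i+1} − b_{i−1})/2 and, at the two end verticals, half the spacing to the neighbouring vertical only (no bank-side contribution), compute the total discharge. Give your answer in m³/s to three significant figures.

w_1 = (0.77 − 0.00)/2 = 0.385 m; q_1 = 0.52 × 0.35 × 0.385 = 0.07007 m³/s
w_2 = (1.31 − 0.00)/2 = 0.655 m; q_2 = 0.84 × 0.80 × 0.655 = 0.4402 m³/s
w_3 = (1.86 − 0.77)/2 = 0.545 m; q_3 = 0.79 × 1.04 × 0.545 = 0.4478 m³/s
w_4 = (2.22 − 1.31)/2 = 0.455 m; q_4 = 0.93 × 0.98 × 0.455 = 0.4147 m³/s
w_5 = (2.93 − 1.86)/2 = 0.535 m; q_5 = 1.19 × 1.38 × 0.535 = 0.8786 m³/s
w_6 = (4.18 − 2.22)/2 = 0.98 m; q_6 = 0.81 × 0.92 × 0.98 = 0.7303 m³/s
w_7 = (4.89 − 2.93)/2 = 0.98 m; q_7 = 0.62 × 0.58 × 0.98 = 0.3524 m³/s
w_8 = (4.89 − 4.18)/2 = 0.355 m; q_8 = 0.60 × 0.23 × 0.355 = 0.04899 m³/s
Q = Σ qᵢ = 3.383 m³/s

3.38 m³/s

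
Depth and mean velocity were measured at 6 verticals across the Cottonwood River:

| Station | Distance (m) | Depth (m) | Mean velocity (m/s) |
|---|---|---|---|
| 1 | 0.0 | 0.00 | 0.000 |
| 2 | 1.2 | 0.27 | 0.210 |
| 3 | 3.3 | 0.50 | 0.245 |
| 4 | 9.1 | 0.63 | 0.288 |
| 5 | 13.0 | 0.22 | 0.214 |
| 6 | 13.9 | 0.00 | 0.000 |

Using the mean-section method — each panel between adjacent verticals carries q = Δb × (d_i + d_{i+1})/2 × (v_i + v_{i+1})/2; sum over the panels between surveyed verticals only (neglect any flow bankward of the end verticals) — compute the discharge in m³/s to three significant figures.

Panel 1-2: Δb = 1.2 m, d̄ = (0.00+0.27)/2 = 0.135, v̄ = (0.000+0.210)/2 = 0.105 → q = 1.2×0.135×0.105 = 0.01701 m³/s
Panel 2-3: Δb = 2.1 m, d̄ = (0.27+0.50)/2 = 0.385, v̄ = (0.210+0.245)/2 = 0.2275 → q = 2.1×0.385×0.2275 = 0.1839 m³/s
Panel 3-4: Δb = 5.8 m, d̄ = (0.50+0.63)/2 = 0.565, v̄ = (0.245+0.288)/2 = 0.2665 → q = 5.8×0.565×0.2665 = 0.8733 m³/s
Panel 4-5: Δb = 3.9 m, d̄ = (0.63+0.22)/2 = 0.425, v̄ = (0.288+0.214)/2 = 0.251 → q = 3.9×0.425×0.251 = 0.4160 m³/s
Panel 5-6: Δb = 0.9 m, d̄ = (0.22+0.00)/2 = 0.11, v̄ = (0.214+0.000)/2 = 0.107 → q = 0.9×0.11×0.107 = 0.01059 m³/s
Q = Σ q = 1.501 m³/s

1.50 m³/s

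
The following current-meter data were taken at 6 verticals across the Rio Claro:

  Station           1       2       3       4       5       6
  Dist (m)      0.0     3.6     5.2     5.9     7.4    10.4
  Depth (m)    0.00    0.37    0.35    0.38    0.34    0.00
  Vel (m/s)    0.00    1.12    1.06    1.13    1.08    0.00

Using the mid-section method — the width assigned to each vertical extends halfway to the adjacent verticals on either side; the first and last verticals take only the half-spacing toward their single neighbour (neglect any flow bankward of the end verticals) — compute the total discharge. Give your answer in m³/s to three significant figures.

2.80 m³/s

w_2 = (5.2 − 0.0)/2 = 2.6 m; q_2 = 1.12 × 0.37 × 2.6 = 1.077 m³/s
w_3 = (5.9 − 3.6)/2 = 1.15 m; q_3 = 1.06 × 0.35 × 1.15 = 0.4267 m³/s
w_4 = (7.4 − 5.2)/2 = 1.1 m; q_4 = 1.13 × 0.38 × 1.1 = 0.4723 m³/s
w_5 = (10.4 − 5.9)/2 = 2.25 m; q_5 = 1.08 × 0.34 × 2.25 = 0.8262 m³/s
Stations 1, 6 contribute zero (depth or velocity is 0).
Q = Σ qᵢ = 2.803 m³/s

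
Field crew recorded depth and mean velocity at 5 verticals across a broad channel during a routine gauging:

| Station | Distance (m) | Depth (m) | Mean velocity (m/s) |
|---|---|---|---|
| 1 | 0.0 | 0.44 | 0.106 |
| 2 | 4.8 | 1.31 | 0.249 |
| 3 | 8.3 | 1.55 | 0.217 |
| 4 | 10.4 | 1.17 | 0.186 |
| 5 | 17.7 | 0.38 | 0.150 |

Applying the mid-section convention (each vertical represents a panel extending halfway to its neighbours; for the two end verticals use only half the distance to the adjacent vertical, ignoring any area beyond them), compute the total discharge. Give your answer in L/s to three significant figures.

w_1 = (4.8 − 0.0)/2 = 2.4 m; q_1 = 0.106 × 0.44 × 2.4 = 0.1119 m³/s
w_2 = (8.3 − 0.0)/2 = 4.15 m; q_2 = 0.249 × 1.31 × 4.15 = 1.354 m³/s
w_3 = (10.4 − 4.8)/2 = 2.8 m; q_3 = 0.217 × 1.55 × 2.8 = 0.9418 m³/s
w_4 = (17.7 − 8.3)/2 = 4.7 m; q_4 = 0.186 × 1.17 × 4.7 = 1.023 m³/s
w_5 = (17.7 − 10.4)/2 = 3.65 m; q_5 = 0.150 × 0.38 × 3.65 = 0.2081 m³/s
Q = Σ qᵢ = 3.638 m³/s
= 3.638 × 1000 = 3638 L/s

3640 L/s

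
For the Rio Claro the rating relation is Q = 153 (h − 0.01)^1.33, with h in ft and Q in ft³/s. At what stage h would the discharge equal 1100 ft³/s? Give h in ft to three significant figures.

h − h₀ = (Q/C)^(1/b) = (1100/153)^(1/1.33) = 4.407 ft
h = 0.01 + 4.407 = 4.417 ft

4.42 ft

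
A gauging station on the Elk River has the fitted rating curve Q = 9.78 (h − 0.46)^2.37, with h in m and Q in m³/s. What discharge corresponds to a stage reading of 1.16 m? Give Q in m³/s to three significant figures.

4.20 m³/s

Q = 9.78 × (1.16 − 0.46)^2.37 = 9.78 × 0.7^2.37 = 4.200 m³/s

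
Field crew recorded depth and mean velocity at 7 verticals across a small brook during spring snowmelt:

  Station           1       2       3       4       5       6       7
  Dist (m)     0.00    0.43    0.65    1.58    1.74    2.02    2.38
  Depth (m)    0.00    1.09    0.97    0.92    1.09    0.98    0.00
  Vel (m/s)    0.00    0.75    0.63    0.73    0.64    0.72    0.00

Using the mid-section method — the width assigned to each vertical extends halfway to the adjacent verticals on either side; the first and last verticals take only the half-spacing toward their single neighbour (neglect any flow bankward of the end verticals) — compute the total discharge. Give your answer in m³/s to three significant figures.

w_2 = (0.65 − 0.00)/2 = 0.325 m; q_2 = 0.75 × 1.09 × 0.325 = 0.2657 m³/s
w_3 = (1.58 − 0.43)/2 = 0.575 m; q_3 = 0.63 × 0.97 × 0.575 = 0.3514 m³/s
w_4 = (1.74 − 0.65)/2 = 0.545 m; q_4 = 0.73 × 0.92 × 0.545 = 0.3660 m³/s
w_5 = (2.02 − 1.58)/2 = 0.22 m; q_5 = 0.64 × 1.09 × 0.22 = 0.1535 m³/s
w_6 = (2.38 − 1.74)/2 = 0.32 m; q_6 = 0.72 × 0.98 × 0.32 = 0.2258 m³/s
Stations 1, 7 contribute zero (depth or velocity is 0).
Q = Σ qᵢ = 1.362 m³/s

1.36 m³/s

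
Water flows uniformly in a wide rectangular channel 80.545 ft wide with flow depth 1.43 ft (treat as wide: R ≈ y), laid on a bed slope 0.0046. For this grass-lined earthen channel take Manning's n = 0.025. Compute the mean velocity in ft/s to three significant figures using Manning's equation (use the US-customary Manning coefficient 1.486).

5.12 ft/s

A = b·y = 80.545 × 1.43 = 115.2 ft²
Wide channel: R ≈ y = 1.43 ft
Q = (1.486/n)·A·R^(2/3)·S^(1/2) = (1.486/0.025) × 115.2 × 1.430^(2/3) × 0.0046^(1/2) = 589.4 ft³/s
V = Q/A = 589.4/115.2 = 5.117 ft/s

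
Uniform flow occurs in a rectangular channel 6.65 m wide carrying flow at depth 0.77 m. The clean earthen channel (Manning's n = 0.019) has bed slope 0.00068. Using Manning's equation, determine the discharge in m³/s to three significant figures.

5.14 m³/s

A = b·y = 6.65 × 0.77 = 5.121 m²
P = b + 2y = 6.65 + 2×0.77 = 8.190 m
R = A/P = 5.121/8.190 = 0.6252 m
Q = (1/n)·A·R^(2/3)·S^(1/2) = (1/0.019) × 5.121 × 0.6252^(2/3) × 0.00068^(1/2) = 5.138 m³/s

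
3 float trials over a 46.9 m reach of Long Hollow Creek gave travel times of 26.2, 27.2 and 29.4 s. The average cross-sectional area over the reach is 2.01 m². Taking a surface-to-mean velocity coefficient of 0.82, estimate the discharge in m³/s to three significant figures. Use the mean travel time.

t̄ = (26.2 + 27.2 + 29.4) / 3 = 27.6 s
v_surface = L / t̄ = 46.9 / 27.6 = 1.699 m/s
v_mean = 0.82 × 1.699 = 1.393 m/s
Q = A × v_mean = 2.01 × 1.393 = 2.801 m³/s

2.80 m³/s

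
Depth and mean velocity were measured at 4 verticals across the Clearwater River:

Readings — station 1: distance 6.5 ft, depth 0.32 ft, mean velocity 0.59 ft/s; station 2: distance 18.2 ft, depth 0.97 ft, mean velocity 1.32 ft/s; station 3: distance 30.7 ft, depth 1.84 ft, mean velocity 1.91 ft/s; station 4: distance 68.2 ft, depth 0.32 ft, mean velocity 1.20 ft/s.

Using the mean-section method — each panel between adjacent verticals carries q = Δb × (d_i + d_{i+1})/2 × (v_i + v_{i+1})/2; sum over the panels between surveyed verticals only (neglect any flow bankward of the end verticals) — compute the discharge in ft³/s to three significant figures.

Panel 1-2: Δb = 11.7 ft, d̄ = (0.32+0.97)/2 = 0.645, v̄ = (0.59+1.32)/2 = 0.955 → q = 11.7×0.645×0.955 = 7.207 ft³/s
Panel 2-3: Δb = 12.5 ft, d̄ = (0.97+1.84)/2 = 1.405, v̄ = (1.32+1.91)/2 = 1.615 → q = 12.5×1.405×1.615 = 28.36 ft³/s
Panel 3-4: Δb = 37.5 ft, d̄ = (1.84+0.32)/2 = 1.08, v̄ = (1.91+1.20)/2 = 1.555 → q = 37.5×1.08×1.555 = 62.98 ft³/s
Q = Σ q = 98.55 ft³/s

98.5 ft³/s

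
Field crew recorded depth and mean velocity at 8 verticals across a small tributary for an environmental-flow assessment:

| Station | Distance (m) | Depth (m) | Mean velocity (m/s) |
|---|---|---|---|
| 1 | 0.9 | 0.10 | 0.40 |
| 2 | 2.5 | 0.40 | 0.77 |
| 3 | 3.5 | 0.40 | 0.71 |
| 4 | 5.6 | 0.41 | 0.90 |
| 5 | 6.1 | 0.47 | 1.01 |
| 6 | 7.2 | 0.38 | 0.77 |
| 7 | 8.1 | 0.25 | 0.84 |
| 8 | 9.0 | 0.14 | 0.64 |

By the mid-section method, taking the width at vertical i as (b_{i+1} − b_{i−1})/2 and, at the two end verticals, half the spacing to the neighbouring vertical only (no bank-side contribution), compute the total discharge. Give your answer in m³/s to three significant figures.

2.25 m³/s

w_1 = (2.5 − 0.9)/2 = 0.8 m; q_1 = 0.40 × 0.10 × 0.8 = 0.03200 m³/s
w_2 = (3.5 − 0.9)/2 = 1.3 m; q_2 = 0.77 × 0.40 × 1.3 = 0.4004 m³/s
w_3 = (5.6 − 2.5)/2 = 1.55 m; q_3 = 0.71 × 0.40 × 1.55 = 0.4402 m³/s
w_4 = (6.1 − 3.5)/2 = 1.3 m; q_4 = 0.90 × 0.41 × 1.3 = 0.4797 m³/s
w_5 = (7.2 − 5.6)/2 = 0.8 m; q_5 = 1.01 × 0.47 × 0.8 = 0.3798 m³/s
w_6 = (8.1 − 6.1)/2 = 1 m; q_6 = 0.77 × 0.38 × 1 = 0.2926 m³/s
w_7 = (9.0 − 7.2)/2 = 0.9 m; q_7 = 0.84 × 0.25 × 0.9 = 0.1890 m³/s
w_8 = (9.0 − 8.1)/2 = 0.45 m; q_8 = 0.64 × 0.14 × 0.45 = 0.04032 m³/s
Q = Σ qᵢ = 2.254 m³/s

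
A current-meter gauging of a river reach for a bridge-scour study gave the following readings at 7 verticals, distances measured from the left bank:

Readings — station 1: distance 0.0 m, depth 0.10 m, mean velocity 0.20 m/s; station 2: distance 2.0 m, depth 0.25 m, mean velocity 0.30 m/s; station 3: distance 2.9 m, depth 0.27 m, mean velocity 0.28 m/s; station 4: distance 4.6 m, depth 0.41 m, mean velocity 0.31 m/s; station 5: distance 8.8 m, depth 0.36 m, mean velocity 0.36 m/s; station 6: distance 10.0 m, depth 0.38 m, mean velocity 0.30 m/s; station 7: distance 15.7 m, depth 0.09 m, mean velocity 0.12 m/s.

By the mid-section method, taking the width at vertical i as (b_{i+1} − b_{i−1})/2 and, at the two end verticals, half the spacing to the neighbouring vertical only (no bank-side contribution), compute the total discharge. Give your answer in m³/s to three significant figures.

1.38 m³/s

w_1 = (2.0 − 0.0)/2 = 1 m; q_1 = 0.20 × 0.10 × 1 = 0.02000 m³/s
w_2 = (2.9 − 0.0)/2 = 1.45 m; q_2 = 0.30 × 0.25 × 1.45 = 0.1088 m³/s
w_3 = (4.6 − 2.0)/2 = 1.3 m; q_3 = 0.28 × 0.27 × 1.3 = 0.09828 m³/s
w_4 = (8.8 − 2.9)/2 = 2.95 m; q_4 = 0.31 × 0.41 × 2.95 = 0.3749 m³/s
w_5 = (10.0 − 4.6)/2 = 2.7 m; q_5 = 0.36 × 0.36 × 2.7 = 0.3499 m³/s
w_6 = (15.7 − 8.8)/2 = 3.45 m; q_6 = 0.30 × 0.38 × 3.45 = 0.3933 m³/s
w_7 = (15.7 − 10.0)/2 = 2.85 m; q_7 = 0.12 × 0.09 × 2.85 = 0.03078 m³/s
Q = Σ qᵢ = 1.376 m³/s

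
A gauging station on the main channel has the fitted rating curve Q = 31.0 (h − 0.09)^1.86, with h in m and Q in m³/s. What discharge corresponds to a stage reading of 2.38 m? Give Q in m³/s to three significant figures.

145 m³/s

Q = 31.0 × (2.38 − 0.09)^1.86 = 31.0 × 2.29^1.86 = 144.8 m³/s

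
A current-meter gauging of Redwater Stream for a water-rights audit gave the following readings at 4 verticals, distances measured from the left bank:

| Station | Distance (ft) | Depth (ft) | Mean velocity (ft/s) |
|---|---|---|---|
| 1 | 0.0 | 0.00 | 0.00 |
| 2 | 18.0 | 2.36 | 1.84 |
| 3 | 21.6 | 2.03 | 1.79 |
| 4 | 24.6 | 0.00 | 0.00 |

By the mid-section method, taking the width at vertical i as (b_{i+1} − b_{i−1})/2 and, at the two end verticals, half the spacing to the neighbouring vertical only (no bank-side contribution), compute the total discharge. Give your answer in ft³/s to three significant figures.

58.9 ft³/s

w_2 = (21.6 − 0.0)/2 = 10.8 ft; q_2 = 1.84 × 2.36 × 10.8 = 46.90 ft³/s
w_3 = (24.6 − 18.0)/2 = 3.3 ft; q_3 = 1.79 × 2.03 × 3.3 = 11.99 ft³/s
Stations 1, 4 contribute zero (depth or velocity is 0).
Q = Σ qᵢ = 58.89 ft³/s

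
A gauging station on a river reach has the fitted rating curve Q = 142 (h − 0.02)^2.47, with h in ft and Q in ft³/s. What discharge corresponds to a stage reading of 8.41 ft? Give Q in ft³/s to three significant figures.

Q = 142 × (8.41 − 0.02)^2.47 = 142 × 8.39^2.47 = 27160 ft³/s

27200 ft³/s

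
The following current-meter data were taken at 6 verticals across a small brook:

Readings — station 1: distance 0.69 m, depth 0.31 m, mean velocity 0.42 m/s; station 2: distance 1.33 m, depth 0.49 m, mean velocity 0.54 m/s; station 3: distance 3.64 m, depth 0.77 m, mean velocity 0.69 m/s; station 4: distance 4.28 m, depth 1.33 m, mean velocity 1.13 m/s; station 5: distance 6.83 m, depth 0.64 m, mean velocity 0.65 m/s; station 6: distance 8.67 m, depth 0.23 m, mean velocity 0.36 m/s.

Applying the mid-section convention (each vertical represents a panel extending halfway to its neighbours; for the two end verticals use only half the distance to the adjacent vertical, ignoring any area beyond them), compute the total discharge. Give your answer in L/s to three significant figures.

4600 L/s

w_1 = (1.33 − 0.69)/2 = 0.32 m; q_1 = 0.42 × 0.31 × 0.32 = 0.04166 m³/s
w_2 = (3.64 − 0.69)/2 = 1.475 m; q_2 = 0.54 × 0.49 × 1.475 = 0.3903 m³/s
w_3 = (4.28 − 1.33)/2 = 1.475 m; q_3 = 0.69 × 0.77 × 1.475 = 0.7837 m³/s
w_4 = (6.83 − 3.64)/2 = 1.595 m; q_4 = 1.13 × 1.33 × 1.595 = 2.397 m³/s
w_5 = (8.67 − 4.28)/2 = 2.195 m; q_5 = 0.65 × 0.64 × 2.195 = 0.9131 m³/s
w_6 = (8.67 − 6.83)/2 = 0.92 m; q_6 = 0.36 × 0.23 × 0.92 = 0.07618 m³/s
Q = Σ qᵢ = 4.602 m³/s
= 4.602 × 1000 = 4602 L/s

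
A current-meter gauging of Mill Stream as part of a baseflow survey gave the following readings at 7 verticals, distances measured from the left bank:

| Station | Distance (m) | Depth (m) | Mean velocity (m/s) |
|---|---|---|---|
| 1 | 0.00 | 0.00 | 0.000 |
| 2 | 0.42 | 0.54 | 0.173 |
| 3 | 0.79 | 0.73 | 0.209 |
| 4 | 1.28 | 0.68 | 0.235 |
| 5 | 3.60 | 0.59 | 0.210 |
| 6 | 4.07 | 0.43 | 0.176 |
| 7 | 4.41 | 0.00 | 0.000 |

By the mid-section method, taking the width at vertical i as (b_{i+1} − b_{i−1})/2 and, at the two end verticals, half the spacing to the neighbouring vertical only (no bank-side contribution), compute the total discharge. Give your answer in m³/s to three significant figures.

w_2 = (0.79 − 0.00)/2 = 0.395 m; q_2 = 0.173 × 0.54 × 0.395 = 0.03690 m³/s
w_3 = (1.28 − 0.42)/2 = 0.43 m; q_3 = 0.209 × 0.73 × 0.43 = 0.06561 m³/s
w_4 = (3.60 − 0.79)/2 = 1.405 m; q_4 = 0.235 × 0.68 × 1.405 = 0.2245 m³/s
w_5 = (4.07 − 1.28)/2 = 1.395 m; q_5 = 0.210 × 0.59 × 1.395 = 0.1728 m³/s
w_6 = (4.41 − 3.60)/2 = 0.405 m; q_6 = 0.176 × 0.43 × 0.405 = 0.03065 m³/s
Stations 1, 7 contribute zero (depth or velocity is 0).
Q = Σ qᵢ = 0.5305 m³/s

0.531 m³/s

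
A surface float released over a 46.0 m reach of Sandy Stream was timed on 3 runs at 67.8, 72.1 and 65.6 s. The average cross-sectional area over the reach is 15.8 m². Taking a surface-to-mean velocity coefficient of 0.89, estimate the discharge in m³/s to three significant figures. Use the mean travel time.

9.44 m³/s

t̄ = (67.8 + 72.1 + 65.6) / 3 = 68.5 s
v_surface = L / t̄ = 46.0 / 68.5 = 0.6715 m/s
v_mean = 0.89 × 0.6715 = 0.5977 m/s
Q = A × v_mean = 15.8 × 0.5977 = 9.443 m³/s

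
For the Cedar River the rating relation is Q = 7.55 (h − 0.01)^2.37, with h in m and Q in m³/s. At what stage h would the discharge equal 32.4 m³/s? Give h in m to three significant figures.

1.86 m

h − h₀ = (Q/C)^(1/b) = (32.4/7.55)^(1/2.37) = 1.849 m
h = 0.01 + 1.849 = 1.859 m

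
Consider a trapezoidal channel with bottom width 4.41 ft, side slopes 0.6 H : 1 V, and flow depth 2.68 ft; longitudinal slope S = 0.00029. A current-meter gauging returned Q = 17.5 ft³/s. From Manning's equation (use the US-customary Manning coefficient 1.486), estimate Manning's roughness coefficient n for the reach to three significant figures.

0.0307

A = (b + z·y)·y = (4.41 + 0.6×2.68)×2.68 = 16.13 ft²
P = b + 2y√(1+z²) = 4.41 + 2×2.68×√(1+0.6²) = 10.66 ft
R = A/P = 16.13/10.66 = 1.513 ft
n = (1.486/Q)·A·R^(2/3)·S^(1/2) = (1.486/17.5) × 16.13 × 1.318 × 0.01703 = 0.03073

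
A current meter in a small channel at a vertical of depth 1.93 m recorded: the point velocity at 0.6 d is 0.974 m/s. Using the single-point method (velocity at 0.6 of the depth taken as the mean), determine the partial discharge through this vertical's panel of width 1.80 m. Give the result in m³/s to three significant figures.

3.38 m³/s

v̄ = v₀.₆ = 0.974 m/s
q = v̄ × d × w = 0.9740 × 1.93 × 1.80 = 3.384 m³/s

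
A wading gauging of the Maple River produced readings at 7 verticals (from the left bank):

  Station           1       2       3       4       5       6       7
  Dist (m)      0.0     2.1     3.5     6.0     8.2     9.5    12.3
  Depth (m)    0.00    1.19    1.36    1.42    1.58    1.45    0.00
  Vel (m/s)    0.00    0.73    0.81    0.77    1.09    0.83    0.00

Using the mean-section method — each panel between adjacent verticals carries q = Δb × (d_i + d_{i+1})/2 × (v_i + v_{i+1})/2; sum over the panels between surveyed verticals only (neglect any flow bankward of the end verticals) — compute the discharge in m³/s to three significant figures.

Panel 1-2: Δb = 2.1 m, d̄ = (0.00+1.19)/2 = 0.595, v̄ = (0.00+0.73)/2 = 0.365 → q = 2.1×0.595×0.365 = 0.4561 m³/s
Panel 2-3: Δb = 1.4 m, d̄ = (1.19+1.36)/2 = 1.275, v̄ = (0.73+0.81)/2 = 0.77 → q = 1.4×1.275×0.77 = 1.374 m³/s
Panel 3-4: Δb = 2.5 m, d̄ = (1.36+1.42)/2 = 1.39, v̄ = (0.81+0.77)/2 = 0.79 → q = 2.5×1.39×0.79 = 2.745 m³/s
Panel 4-5: Δb = 2.2 m, d̄ = (1.42+1.58)/2 = 1.5, v̄ = (0.77+1.09)/2 = 0.93 → q = 2.2×1.5×0.93 = 3.069 m³/s
Panel 5-6: Δb = 1.3 m, d̄ = (1.58+1.45)/2 = 1.515, v̄ = (1.09+0.83)/2 = 0.96 → q = 1.3×1.515×0.96 = 1.891 m³/s
Panel 6-7: Δb = 2.8 m, d̄ = (1.45+0.00)/2 = 0.725, v̄ = (0.83+0.00)/2 = 0.415 → q = 2.8×0.725×0.415 = 0.8425 m³/s
Q = Σ q = 10.38 m³/s

10.4 m³/s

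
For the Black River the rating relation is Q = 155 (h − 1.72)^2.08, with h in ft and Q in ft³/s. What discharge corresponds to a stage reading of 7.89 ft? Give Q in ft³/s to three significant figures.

Q = 155 × (7.89 − 1.72)^2.08 = 155 × 6.17^2.08 = 6825 ft³/s

6830 ft³/s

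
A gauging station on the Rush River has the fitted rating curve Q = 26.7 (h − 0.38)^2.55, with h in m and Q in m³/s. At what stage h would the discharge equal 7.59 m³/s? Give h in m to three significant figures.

0.991 m

h − h₀ = (Q/C)^(1/b) = (7.59/26.7)^(1/2.55) = 0.6106 m
h = 0.38 + 0.6106 = 0.9906 m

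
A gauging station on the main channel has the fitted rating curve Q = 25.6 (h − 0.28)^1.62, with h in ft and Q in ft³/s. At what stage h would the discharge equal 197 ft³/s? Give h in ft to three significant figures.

h − h₀ = (Q/C)^(1/b) = (197/25.6)^(1/1.62) = 3.524 ft
h = 0.28 + 3.524 = 3.804 ft

3.80 ft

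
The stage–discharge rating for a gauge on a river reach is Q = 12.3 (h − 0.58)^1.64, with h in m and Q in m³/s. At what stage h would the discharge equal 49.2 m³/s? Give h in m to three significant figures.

h − h₀ = (Q/C)^(1/b) = (49.2/12.3)^(1/1.64) = 2.329 m
h = 0.58 + 2.329 = 2.909 m

2.91 m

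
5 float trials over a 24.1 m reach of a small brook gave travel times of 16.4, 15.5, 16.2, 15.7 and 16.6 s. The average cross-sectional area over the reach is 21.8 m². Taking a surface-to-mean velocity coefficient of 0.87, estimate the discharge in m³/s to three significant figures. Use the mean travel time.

t̄ = (16.4 + 15.5 + 16.2 + 15.7 + 16.6) / 5 = 16.08 s
v_surface = L / t̄ = 24.1 / 16.08 = 1.499 m/s
v_mean = 0.87 × 1.499 = 1.304 m/s
Q = A × v_mean = 21.8 × 1.304 = 28.43 m³/s

28.4 m³/s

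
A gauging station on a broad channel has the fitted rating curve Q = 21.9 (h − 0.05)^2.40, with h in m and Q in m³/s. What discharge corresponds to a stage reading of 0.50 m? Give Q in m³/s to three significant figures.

3.22 m³/s

Q = 21.9 × (0.50 − 0.05)^2.40 = 21.9 × 0.45^2.40 = 3.222 m³/s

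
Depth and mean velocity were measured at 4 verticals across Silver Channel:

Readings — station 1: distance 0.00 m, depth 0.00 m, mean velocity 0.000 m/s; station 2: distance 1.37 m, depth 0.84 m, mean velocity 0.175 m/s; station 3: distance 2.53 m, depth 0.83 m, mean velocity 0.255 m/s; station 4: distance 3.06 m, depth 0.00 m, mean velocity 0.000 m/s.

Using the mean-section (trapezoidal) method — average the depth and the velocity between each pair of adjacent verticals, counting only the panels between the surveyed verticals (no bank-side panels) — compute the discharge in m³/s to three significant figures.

0.287 m³/s

Panel 1-2: Δb = 1.37 m, d̄ = (0.00+0.84)/2 = 0.42, v̄ = (0.000+0.175)/2 = 0.0875 → q = 1.37×0.42×0.0875 = 0.05035 m³/s
Panel 2-3: Δb = 1.16 m, d̄ = (0.84+0.83)/2 = 0.835, v̄ = (0.175+0.255)/2 = 0.215 → q = 1.16×0.835×0.215 = 0.2082 m³/s
Panel 3-4: Δb = 0.53 m, d̄ = (0.83+0.00)/2 = 0.415, v̄ = (0.255+0.000)/2 = 0.1275 → q = 0.53×0.415×0.1275 = 0.02804 m³/s
Q = Σ q = 0.2866 m³/s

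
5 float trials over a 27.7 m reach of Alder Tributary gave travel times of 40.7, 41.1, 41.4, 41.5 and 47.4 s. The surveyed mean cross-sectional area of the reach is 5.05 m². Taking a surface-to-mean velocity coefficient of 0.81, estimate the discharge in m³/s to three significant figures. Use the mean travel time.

2.67 m³/s

t̄ = (40.7 + 41.1 + 41.4 + 41.5 + 47.4) / 5 = 42.42 s
v_surface = L / t̄ = 27.7 / 42.42 = 0.6530 m/s
v_mean = 0.81 × 0.6530 = 0.5289 m/s
Q = A × v_mean = 5.05 × 0.5289 = 2.671 m³/s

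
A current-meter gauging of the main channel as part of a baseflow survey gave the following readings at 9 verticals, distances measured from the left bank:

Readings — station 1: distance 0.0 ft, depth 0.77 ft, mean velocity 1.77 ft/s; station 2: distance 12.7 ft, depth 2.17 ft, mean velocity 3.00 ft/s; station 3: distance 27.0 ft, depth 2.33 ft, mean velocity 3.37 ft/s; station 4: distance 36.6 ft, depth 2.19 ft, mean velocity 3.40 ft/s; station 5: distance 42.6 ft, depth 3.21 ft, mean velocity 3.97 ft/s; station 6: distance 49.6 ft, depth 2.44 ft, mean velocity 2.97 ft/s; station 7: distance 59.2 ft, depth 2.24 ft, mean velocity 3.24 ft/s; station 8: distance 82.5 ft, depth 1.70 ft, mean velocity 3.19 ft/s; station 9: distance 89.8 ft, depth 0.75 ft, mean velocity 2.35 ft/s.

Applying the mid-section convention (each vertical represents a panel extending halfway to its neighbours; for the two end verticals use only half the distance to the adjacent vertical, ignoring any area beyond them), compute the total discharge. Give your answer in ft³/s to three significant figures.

600 ft³/s

w_1 = (12.7 − 0.0)/2 = 6.35 ft; q_1 = 1.77 × 0.77 × 6.35 = 8.654 ft³/s
w_2 = (27.0 − 0.0)/2 = 13.5 ft; q_2 = 3.00 × 2.17 × 13.5 = 87.89 ft³/s
w_3 = (36.6 − 12.7)/2 = 11.95 ft; q_3 = 3.37 × 2.33 × 11.95 = 93.83 ft³/s
w_4 = (42.6 − 27.0)/2 = 7.8 ft; q_4 = 3.40 × 2.19 × 7.8 = 58.08 ft³/s
w_5 = (49.6 − 36.6)/2 = 6.5 ft; q_5 = 3.97 × 3.21 × 6.5 = 82.83 ft³/s
w_6 = (59.2 − 42.6)/2 = 8.3 ft; q_6 = 2.97 × 2.44 × 8.3 = 60.15 ft³/s
w_7 = (82.5 − 49.6)/2 = 16.45 ft; q_7 = 3.24 × 2.24 × 16.45 = 119.4 ft³/s
w_8 = (89.8 − 59.2)/2 = 15.3 ft; q_8 = 3.19 × 1.70 × 15.3 = 82.97 ft³/s
w_9 = (89.8 − 82.5)/2 = 3.65 ft; q_9 = 2.35 × 0.75 × 3.65 = 6.433 ft³/s
Q = Σ qᵢ = 600.2 ft³/s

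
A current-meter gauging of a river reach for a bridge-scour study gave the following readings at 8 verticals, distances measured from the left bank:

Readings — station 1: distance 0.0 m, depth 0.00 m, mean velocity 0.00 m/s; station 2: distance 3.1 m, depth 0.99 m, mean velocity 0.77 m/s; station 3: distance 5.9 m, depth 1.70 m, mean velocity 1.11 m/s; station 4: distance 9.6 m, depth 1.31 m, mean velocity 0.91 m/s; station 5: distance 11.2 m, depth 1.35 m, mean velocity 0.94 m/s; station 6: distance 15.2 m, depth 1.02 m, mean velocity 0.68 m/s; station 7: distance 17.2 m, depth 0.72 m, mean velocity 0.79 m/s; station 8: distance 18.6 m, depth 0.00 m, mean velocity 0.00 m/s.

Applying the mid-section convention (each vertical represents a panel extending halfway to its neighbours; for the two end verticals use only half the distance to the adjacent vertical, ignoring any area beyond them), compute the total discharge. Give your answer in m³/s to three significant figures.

w_2 = (5.9 − 0.0)/2 = 2.95 m; q_2 = 0.77 × 0.99 × 2.95 = 2.249 m³/s
w_3 = (9.6 − 3.1)/2 = 3.25 m; q_3 = 1.11 × 1.70 × 3.25 = 6.133 m³/s
w_4 = (11.2 − 5.9)/2 = 2.65 m; q_4 = 0.91 × 1.31 × 2.65 = 3.159 m³/s
w_5 = (15.2 − 9.6)/2 = 2.8 m; q_5 = 0.94 × 1.35 × 2.8 = 3.553 m³/s
w_6 = (17.2 − 11.2)/2 = 3 m; q_6 = 0.68 × 1.02 × 3 = 2.081 m³/s
w_7 = (18.6 − 15.2)/2 = 1.7 m; q_7 = 0.79 × 0.72 × 1.7 = 0.9670 m³/s
Stations 1, 8 contribute zero (depth or velocity is 0).
Q = Σ qᵢ = 18.14 m³/s

18.1 m³/s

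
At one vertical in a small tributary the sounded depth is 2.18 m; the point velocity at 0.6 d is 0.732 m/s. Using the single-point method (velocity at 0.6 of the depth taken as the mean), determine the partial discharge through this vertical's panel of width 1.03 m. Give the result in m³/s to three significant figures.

v̄ = v₀.₆ = 0.732 m/s
q = v̄ × d × w = 0.7320 × 2.18 × 1.03 = 1.644 m³/s

1.64 m³/s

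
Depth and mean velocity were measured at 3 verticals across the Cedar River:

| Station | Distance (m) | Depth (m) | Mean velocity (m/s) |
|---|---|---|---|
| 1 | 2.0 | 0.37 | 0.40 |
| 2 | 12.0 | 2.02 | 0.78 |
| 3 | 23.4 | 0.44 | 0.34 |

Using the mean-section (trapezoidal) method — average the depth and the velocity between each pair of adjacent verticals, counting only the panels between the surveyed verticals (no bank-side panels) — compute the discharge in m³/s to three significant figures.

Panel 1-2: Δb = 10 m, d̄ = (0.37+2.02)/2 = 1.195, v̄ = (0.40+0.78)/2 = 0.59 → q = 10×1.195×0.59 = 7.051 m³/s
Panel 2-3: Δb = 11.4 m, d̄ = (2.02+0.44)/2 = 1.23, v̄ = (0.78+0.34)/2 = 0.56 → q = 11.4×1.23×0.56 = 7.852 m³/s
Q = Σ q = 14.90 m³/s

14.9 m³/s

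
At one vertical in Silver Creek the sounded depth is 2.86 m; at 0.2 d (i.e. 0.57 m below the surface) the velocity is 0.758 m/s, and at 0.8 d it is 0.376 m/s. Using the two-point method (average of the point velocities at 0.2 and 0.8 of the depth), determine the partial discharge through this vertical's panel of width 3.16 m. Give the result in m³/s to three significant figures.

5.12 m³/s

v̄ = (0.758 + 0.376) / 2 = 0.5670 m/s
q = v̄ × d × w = 0.5670 × 2.86 × 3.16 = 5.124 m³/s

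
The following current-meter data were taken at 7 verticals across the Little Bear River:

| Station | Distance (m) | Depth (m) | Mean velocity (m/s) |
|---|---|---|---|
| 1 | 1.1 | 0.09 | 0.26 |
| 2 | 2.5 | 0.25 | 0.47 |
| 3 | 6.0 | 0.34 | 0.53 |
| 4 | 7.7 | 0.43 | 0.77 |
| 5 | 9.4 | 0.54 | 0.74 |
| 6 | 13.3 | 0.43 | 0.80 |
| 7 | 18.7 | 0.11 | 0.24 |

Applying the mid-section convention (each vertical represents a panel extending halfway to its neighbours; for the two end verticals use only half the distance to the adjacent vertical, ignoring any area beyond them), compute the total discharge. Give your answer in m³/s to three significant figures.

w_1 = (2.5 − 1.1)/2 = 0.7 m; q_1 = 0.26 × 0.09 × 0.7 = 0.01638 m³/s
w_2 = (6.0 − 1.1)/2 = 2.45 m; q_2 = 0.47 × 0.25 × 2.45 = 0.2879 m³/s
w_3 = (7.7 − 2.5)/2 = 2.6 m; q_3 = 0.53 × 0.34 × 2.6 = 0.4685 m³/s
w_4 = (9.4 − 6.0)/2 = 1.7 m; q_4 = 0.77 × 0.43 × 1.7 = 0.5629 m³/s
w_5 = (13.3 − 7.7)/2 = 2.8 m; q_5 = 0.74 × 0.54 × 2.8 = 1.119 m³/s
w_6 = (18.7 − 9.4)/2 = 4.65 m; q_6 = 0.80 × 0.43 × 4.65 = 1.600 m³/s
w_7 = (18.7 − 13.3)/2 = 2.7 m; q_7 = 0.24 × 0.11 × 2.7 = 0.07128 m³/s
Q = Σ qᵢ = 4.125 m³/s

4.13 m³/s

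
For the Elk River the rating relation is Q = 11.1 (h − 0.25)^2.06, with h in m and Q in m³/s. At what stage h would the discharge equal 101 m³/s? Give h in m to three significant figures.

3.17 m

h − h₀ = (Q/C)^(1/b) = (101/11.1)^(1/2.06) = 2.921 m
h = 0.25 + 2.921 = 3.171 m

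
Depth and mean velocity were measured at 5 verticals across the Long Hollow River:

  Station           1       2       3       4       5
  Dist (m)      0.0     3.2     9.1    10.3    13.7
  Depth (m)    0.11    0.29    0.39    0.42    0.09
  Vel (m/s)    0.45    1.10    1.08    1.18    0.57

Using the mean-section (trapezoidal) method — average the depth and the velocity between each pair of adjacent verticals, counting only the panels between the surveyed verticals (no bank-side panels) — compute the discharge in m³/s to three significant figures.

3.99 m³/s

Panel 1-2: Δb = 3.2 m, d̄ = (0.11+0.29)/2 = 0.2, v̄ = (0.45+1.10)/2 = 0.775 → q = 3.2×0.2×0.775 = 0.4960 m³/s
Panel 2-3: Δb = 5.9 m, d̄ = (0.29+0.39)/2 = 0.34, v̄ = (1.10+1.08)/2 = 1.09 → q = 5.9×0.34×1.09 = 2.187 m³/s
Panel 3-4: Δb = 1.2 m, d̄ = (0.39+0.42)/2 = 0.405, v̄ = (1.08+1.18)/2 = 1.13 → q = 1.2×0.405×1.13 = 0.5492 m³/s
Panel 4-5: Δb = 3.4 m, d̄ = (0.42+0.09)/2 = 0.255, v̄ = (1.18+0.57)/2 = 0.875 → q = 3.4×0.255×0.875 = 0.7586 m³/s
Q = Σ q = 3.990 m³/s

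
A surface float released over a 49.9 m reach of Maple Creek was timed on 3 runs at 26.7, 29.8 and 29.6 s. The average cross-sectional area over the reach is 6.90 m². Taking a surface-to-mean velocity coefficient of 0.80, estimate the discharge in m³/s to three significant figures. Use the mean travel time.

t̄ = (26.7 + 29.8 + 29.6) / 3 = 28.7 s
v_surface = L / t̄ = 49.9 / 28.7 = 1.739 m/s
v_mean = 0.80 × 1.739 = 1.391 m/s
Q = A × v_mean = 6.90 × 1.391 = 9.597 m³/s

9.60 m³/s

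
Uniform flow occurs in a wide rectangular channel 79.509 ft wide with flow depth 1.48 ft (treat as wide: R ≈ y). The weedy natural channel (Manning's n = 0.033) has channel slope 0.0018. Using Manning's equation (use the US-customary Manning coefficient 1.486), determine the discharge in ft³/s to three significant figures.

292 ft³/s

A = b·y = 79.509 × 1.48 = 117.7 ft²
Wide channel: R ≈ y = 1.48 ft
Q = (1.486/n)·A·R^(2/3)·S^(1/2) = (1.486/0.033) × 117.7 × 1.480^(2/3) × 0.0018^(1/2) = 292.0 ft³/s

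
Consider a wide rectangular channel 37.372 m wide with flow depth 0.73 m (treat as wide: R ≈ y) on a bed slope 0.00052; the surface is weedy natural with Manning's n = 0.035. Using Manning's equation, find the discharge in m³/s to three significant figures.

A = b·y = 37.372 × 0.73 = 27.28 m²
Wide channel: R ≈ y = 0.73 m
Q = (1/n)·A·R^(2/3)·S^(1/2) = (1/0.035) × 27.28 × 0.7300^(2/3) × 0.00052^(1/2) = 14.41 m³/s

14.4 m³/s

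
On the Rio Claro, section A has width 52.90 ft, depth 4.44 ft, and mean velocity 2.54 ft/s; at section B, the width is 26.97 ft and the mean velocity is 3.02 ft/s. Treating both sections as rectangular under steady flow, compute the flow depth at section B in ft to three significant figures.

7.32 ft

Q = A₁V₁ = (52.90×4.44) × 2.54 = 596.6 ft³/s
d₂ = Q/(b₂ V₂) = 596.6/(26.97×3.02) = 7.325 ft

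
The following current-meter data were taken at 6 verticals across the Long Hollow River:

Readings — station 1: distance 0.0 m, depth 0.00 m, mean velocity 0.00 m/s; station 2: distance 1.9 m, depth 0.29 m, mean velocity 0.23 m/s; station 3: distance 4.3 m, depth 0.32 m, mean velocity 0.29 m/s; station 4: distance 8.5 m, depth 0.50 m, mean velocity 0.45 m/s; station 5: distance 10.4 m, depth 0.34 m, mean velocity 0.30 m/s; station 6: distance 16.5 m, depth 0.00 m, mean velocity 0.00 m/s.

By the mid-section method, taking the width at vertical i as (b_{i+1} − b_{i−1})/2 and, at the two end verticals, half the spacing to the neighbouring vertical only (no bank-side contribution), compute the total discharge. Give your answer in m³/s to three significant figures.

w_2 = (4.3 − 0.0)/2 = 2.15 m; q_2 = 0.23 × 0.29 × 2.15 = 0.1434 m³/s
w_3 = (8.5 − 1.9)/2 = 3.3 m; q_3 = 0.29 × 0.32 × 3.3 = 0.3062 m³/s
w_4 = (10.4 − 4.3)/2 = 3.05 m; q_4 = 0.45 × 0.50 × 3.05 = 0.6863 m³/s
w_5 = (16.5 − 8.5)/2 = 4 m; q_5 = 0.30 × 0.34 × 4 = 0.4080 m³/s
Stations 1, 6 contribute zero (depth or velocity is 0).
Q = Σ qᵢ = 1.544 m³/s

1.54 m³/s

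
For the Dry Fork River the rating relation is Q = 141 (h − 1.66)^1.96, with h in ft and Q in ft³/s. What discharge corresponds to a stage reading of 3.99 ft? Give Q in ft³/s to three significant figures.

Q = 141 × (3.99 − 1.66)^1.96 = 141 × 2.33^1.96 = 740.0 ft³/s

740 ft³/s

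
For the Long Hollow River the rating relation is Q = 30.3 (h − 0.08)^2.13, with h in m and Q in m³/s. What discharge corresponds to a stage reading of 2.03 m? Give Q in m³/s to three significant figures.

126 m³/s

Q = 30.3 × (2.03 − 0.08)^2.13 = 30.3 × 1.95^2.13 = 125.7 m³/s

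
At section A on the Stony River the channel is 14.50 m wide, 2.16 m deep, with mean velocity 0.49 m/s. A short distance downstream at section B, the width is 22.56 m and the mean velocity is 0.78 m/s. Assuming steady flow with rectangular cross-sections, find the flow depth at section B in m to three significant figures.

Q = A₁V₁ = (14.50×2.16) × 0.49 = 15.35 m³/s
d₂ = Q/(b₂ V₂) = 15.35/(22.56×0.78) = 0.8721 m

0.872 m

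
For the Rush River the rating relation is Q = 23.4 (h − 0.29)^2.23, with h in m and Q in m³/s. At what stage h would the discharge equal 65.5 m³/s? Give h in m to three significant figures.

1.88 m

h − h₀ = (Q/C)^(1/b) = (65.5/23.4)^(1/2.23) = 1.587 m
h = 0.29 + 1.587 = 1.877 m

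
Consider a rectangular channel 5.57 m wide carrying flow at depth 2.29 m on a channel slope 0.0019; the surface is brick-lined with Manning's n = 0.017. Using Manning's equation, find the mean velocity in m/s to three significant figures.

A = b·y = 5.57 × 2.29 = 12.76 m²
P = b + 2y = 5.57 + 2×2.29 = 10.15 m
R = A/P = 12.76/10.15 = 1.257 m
Q = (1/n)·A·R^(2/3)·S^(1/2) = (1/0.017) × 12.76 × 1.257^(2/3) × 0.0019^(1/2) = 38.09 m³/s
V = Q/A = 38.09/12.76 = 2.986 m/s

2.99 m/s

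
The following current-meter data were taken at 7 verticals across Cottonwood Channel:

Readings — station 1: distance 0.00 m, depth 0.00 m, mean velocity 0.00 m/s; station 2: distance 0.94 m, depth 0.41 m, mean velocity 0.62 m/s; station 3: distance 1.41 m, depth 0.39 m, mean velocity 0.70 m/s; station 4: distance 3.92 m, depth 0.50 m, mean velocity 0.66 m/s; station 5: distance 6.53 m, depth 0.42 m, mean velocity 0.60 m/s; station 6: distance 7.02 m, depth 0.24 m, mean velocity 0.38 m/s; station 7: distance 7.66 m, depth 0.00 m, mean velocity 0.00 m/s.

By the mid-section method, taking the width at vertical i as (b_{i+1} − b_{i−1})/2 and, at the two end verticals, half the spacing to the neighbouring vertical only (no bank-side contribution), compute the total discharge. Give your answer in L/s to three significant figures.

w_2 = (1.41 − 0.00)/2 = 0.705 m; q_2 = 0.62 × 0.41 × 0.705 = 0.1792 m³/s
w_3 = (3.92 − 0.94)/2 = 1.49 m; q_3 = 0.70 × 0.39 × 1.49 = 0.4068 m³/s
w_4 = (6.53 − 1.41)/2 = 2.56 m; q_4 = 0.66 × 0.50 × 2.56 = 0.8448 m³/s
w_5 = (7.02 − 3.92)/2 = 1.55 m; q_5 = 0.60 × 0.42 × 1.55 = 0.3906 m³/s
w_6 = (7.66 − 6.53)/2 = 0.565 m; q_6 = 0.38 × 0.24 × 0.565 = 0.05153 m³/s
Stations 1, 7 contribute zero (depth or velocity is 0).
Q = Σ qᵢ = 1.873 m³/s
= 1.873 × 1000 = 1873 L/s

1870 L/s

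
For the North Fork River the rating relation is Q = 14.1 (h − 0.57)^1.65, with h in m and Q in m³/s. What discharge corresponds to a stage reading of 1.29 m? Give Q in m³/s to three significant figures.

Q = 14.1 × (1.29 − 0.57)^1.65 = 14.1 × 0.72^1.65 = 8.200 m³/s

8.20 m³/s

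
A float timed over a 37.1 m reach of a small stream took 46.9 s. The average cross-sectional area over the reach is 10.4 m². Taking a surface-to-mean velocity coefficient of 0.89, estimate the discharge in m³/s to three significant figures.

7.32 m³/s

v_surface = L / t̄ = 37.1 / 46.9 = 0.7910 m/s
v_mean = 0.89 × 0.7910 = 0.7040 m/s
Q = A × v_mean = 10.4 × 0.7040 = 7.322 m³/s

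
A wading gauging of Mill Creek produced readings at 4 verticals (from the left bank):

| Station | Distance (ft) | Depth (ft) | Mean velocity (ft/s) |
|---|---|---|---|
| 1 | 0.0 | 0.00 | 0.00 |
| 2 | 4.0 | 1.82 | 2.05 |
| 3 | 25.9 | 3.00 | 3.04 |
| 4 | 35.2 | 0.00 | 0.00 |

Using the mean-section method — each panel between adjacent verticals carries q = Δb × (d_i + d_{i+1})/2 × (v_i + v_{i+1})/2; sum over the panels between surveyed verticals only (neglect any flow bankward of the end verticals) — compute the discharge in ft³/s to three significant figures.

Panel 1-2: Δb = 4 ft, d̄ = (0.00+1.82)/2 = 0.91, v̄ = (0.00+2.05)/2 = 1.025 → q = 4×0.91×1.025 = 3.731 ft³/s
Panel 2-3: Δb = 21.9 ft, d̄ = (1.82+3.00)/2 = 2.41, v̄ = (2.05+3.04)/2 = 2.545 → q = 21.9×2.41×2.545 = 134.3 ft³/s
Panel 3-4: Δb = 9.3 ft, d̄ = (3.00+0.00)/2 = 1.5, v̄ = (3.04+0.00)/2 = 1.52 → q = 9.3×1.5×1.52 = 21.20 ft³/s
Q = Σ q = 159.3 ft³/s

159 ft³/s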